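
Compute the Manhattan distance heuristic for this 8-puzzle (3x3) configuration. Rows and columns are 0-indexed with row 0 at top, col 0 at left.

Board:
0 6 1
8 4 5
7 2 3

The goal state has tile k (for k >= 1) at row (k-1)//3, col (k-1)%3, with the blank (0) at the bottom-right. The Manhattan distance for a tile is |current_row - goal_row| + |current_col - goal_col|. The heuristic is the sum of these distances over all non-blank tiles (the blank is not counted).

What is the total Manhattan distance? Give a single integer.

Tile 6: at (0,1), goal (1,2), distance |0-1|+|1-2| = 2
Tile 1: at (0,2), goal (0,0), distance |0-0|+|2-0| = 2
Tile 8: at (1,0), goal (2,1), distance |1-2|+|0-1| = 2
Tile 4: at (1,1), goal (1,0), distance |1-1|+|1-0| = 1
Tile 5: at (1,2), goal (1,1), distance |1-1|+|2-1| = 1
Tile 7: at (2,0), goal (2,0), distance |2-2|+|0-0| = 0
Tile 2: at (2,1), goal (0,1), distance |2-0|+|1-1| = 2
Tile 3: at (2,2), goal (0,2), distance |2-0|+|2-2| = 2
Sum: 2 + 2 + 2 + 1 + 1 + 0 + 2 + 2 = 12

Answer: 12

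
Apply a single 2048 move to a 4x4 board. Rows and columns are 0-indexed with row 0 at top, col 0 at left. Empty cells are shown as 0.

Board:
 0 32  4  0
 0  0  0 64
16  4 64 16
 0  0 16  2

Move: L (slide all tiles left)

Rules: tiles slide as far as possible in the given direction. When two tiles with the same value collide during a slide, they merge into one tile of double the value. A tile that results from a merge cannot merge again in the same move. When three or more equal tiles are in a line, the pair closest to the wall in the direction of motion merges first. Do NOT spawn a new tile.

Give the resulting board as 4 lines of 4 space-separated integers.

Answer: 32  4  0  0
64  0  0  0
16  4 64 16
16  2  0  0

Derivation:
Slide left:
row 0: [0, 32, 4, 0] -> [32, 4, 0, 0]
row 1: [0, 0, 0, 64] -> [64, 0, 0, 0]
row 2: [16, 4, 64, 16] -> [16, 4, 64, 16]
row 3: [0, 0, 16, 2] -> [16, 2, 0, 0]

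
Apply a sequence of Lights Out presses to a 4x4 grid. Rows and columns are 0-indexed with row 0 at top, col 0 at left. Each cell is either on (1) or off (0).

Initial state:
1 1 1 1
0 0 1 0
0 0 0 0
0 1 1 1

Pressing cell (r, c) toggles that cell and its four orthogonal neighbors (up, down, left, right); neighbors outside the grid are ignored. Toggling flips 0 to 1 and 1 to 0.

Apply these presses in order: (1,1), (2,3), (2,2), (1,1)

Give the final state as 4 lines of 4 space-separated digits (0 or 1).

After press 1 at (1,1):
1 0 1 1
1 1 0 0
0 1 0 0
0 1 1 1

After press 2 at (2,3):
1 0 1 1
1 1 0 1
0 1 1 1
0 1 1 0

After press 3 at (2,2):
1 0 1 1
1 1 1 1
0 0 0 0
0 1 0 0

After press 4 at (1,1):
1 1 1 1
0 0 0 1
0 1 0 0
0 1 0 0

Answer: 1 1 1 1
0 0 0 1
0 1 0 0
0 1 0 0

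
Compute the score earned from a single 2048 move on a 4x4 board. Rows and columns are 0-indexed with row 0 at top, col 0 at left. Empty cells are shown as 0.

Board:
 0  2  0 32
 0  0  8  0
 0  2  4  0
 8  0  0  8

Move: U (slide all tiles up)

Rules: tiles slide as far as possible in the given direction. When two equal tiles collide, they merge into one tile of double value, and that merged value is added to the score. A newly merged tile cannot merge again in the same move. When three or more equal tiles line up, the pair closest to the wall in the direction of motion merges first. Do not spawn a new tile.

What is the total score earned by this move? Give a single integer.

Answer: 4

Derivation:
Slide up:
col 0: [0, 0, 0, 8] -> [8, 0, 0, 0]  score +0 (running 0)
col 1: [2, 0, 2, 0] -> [4, 0, 0, 0]  score +4 (running 4)
col 2: [0, 8, 4, 0] -> [8, 4, 0, 0]  score +0 (running 4)
col 3: [32, 0, 0, 8] -> [32, 8, 0, 0]  score +0 (running 4)
Board after move:
 8  4  8 32
 0  0  4  8
 0  0  0  0
 0  0  0  0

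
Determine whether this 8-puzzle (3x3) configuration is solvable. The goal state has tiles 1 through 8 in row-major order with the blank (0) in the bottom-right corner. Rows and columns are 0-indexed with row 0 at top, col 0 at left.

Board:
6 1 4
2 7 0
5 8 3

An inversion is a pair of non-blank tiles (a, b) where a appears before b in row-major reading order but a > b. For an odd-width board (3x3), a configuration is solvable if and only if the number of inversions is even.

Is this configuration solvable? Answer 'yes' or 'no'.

Inversions (pairs i<j in row-major order where tile[i] > tile[j] > 0): 11
11 is odd, so the puzzle is not solvable.

Answer: no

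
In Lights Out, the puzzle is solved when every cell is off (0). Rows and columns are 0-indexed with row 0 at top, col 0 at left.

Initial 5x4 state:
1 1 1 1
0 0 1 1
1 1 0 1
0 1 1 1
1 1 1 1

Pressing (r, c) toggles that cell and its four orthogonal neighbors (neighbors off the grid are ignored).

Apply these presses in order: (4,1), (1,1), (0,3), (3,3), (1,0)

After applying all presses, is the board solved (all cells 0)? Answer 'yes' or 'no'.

After press 1 at (4,1):
1 1 1 1
0 0 1 1
1 1 0 1
0 0 1 1
0 0 0 1

After press 2 at (1,1):
1 0 1 1
1 1 0 1
1 0 0 1
0 0 1 1
0 0 0 1

After press 3 at (0,3):
1 0 0 0
1 1 0 0
1 0 0 1
0 0 1 1
0 0 0 1

After press 4 at (3,3):
1 0 0 0
1 1 0 0
1 0 0 0
0 0 0 0
0 0 0 0

After press 5 at (1,0):
0 0 0 0
0 0 0 0
0 0 0 0
0 0 0 0
0 0 0 0

Lights still on: 0

Answer: yes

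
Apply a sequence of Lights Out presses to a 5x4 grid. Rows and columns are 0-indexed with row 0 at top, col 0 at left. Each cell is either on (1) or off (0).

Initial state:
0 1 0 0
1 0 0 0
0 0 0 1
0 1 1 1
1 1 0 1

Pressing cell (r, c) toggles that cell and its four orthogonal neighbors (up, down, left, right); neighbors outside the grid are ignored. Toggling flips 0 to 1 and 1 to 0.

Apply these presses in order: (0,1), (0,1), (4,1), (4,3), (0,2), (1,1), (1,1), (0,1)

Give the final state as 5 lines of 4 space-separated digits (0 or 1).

Answer: 1 1 0 1
1 1 1 0
0 0 0 1
0 0 1 0
0 0 0 0

Derivation:
After press 1 at (0,1):
1 0 1 0
1 1 0 0
0 0 0 1
0 1 1 1
1 1 0 1

After press 2 at (0,1):
0 1 0 0
1 0 0 0
0 0 0 1
0 1 1 1
1 1 0 1

After press 3 at (4,1):
0 1 0 0
1 0 0 0
0 0 0 1
0 0 1 1
0 0 1 1

After press 4 at (4,3):
0 1 0 0
1 0 0 0
0 0 0 1
0 0 1 0
0 0 0 0

After press 5 at (0,2):
0 0 1 1
1 0 1 0
0 0 0 1
0 0 1 0
0 0 0 0

After press 6 at (1,1):
0 1 1 1
0 1 0 0
0 1 0 1
0 0 1 0
0 0 0 0

After press 7 at (1,1):
0 0 1 1
1 0 1 0
0 0 0 1
0 0 1 0
0 0 0 0

After press 8 at (0,1):
1 1 0 1
1 1 1 0
0 0 0 1
0 0 1 0
0 0 0 0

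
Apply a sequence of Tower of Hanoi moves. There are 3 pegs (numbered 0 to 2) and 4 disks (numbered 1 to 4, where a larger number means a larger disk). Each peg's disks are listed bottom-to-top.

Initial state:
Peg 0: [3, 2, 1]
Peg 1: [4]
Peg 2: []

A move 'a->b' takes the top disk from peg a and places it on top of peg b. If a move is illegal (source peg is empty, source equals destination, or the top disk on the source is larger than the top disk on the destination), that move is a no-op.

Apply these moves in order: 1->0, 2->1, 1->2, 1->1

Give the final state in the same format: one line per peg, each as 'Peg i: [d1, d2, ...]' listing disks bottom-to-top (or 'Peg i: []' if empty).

After move 1 (1->0):
Peg 0: [3, 2, 1]
Peg 1: [4]
Peg 2: []

After move 2 (2->1):
Peg 0: [3, 2, 1]
Peg 1: [4]
Peg 2: []

After move 3 (1->2):
Peg 0: [3, 2, 1]
Peg 1: []
Peg 2: [4]

After move 4 (1->1):
Peg 0: [3, 2, 1]
Peg 1: []
Peg 2: [4]

Answer: Peg 0: [3, 2, 1]
Peg 1: []
Peg 2: [4]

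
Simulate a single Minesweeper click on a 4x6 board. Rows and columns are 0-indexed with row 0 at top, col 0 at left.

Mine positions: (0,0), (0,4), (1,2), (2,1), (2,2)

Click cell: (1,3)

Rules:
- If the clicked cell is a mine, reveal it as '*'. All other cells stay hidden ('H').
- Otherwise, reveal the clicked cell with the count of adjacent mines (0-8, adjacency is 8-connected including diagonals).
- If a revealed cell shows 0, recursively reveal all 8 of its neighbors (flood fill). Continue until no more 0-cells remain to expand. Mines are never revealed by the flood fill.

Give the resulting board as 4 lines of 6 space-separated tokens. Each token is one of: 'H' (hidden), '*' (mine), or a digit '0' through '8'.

H H H H H H
H H H 3 H H
H H H H H H
H H H H H H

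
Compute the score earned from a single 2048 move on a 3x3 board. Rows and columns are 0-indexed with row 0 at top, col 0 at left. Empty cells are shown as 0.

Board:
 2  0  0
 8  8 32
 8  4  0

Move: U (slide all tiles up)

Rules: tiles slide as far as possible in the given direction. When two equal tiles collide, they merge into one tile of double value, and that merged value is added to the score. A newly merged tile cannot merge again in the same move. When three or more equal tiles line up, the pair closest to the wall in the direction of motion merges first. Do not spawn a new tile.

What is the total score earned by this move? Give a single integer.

Answer: 16

Derivation:
Slide up:
col 0: [2, 8, 8] -> [2, 16, 0]  score +16 (running 16)
col 1: [0, 8, 4] -> [8, 4, 0]  score +0 (running 16)
col 2: [0, 32, 0] -> [32, 0, 0]  score +0 (running 16)
Board after move:
 2  8 32
16  4  0
 0  0  0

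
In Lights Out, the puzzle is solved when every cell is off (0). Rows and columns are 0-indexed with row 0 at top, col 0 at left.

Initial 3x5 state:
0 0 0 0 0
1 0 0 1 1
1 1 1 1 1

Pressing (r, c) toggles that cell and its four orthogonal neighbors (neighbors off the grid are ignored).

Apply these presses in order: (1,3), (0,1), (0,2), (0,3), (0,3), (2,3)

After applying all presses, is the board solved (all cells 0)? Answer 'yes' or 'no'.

Answer: no

Derivation:
After press 1 at (1,3):
0 0 0 1 0
1 0 1 0 0
1 1 1 0 1

After press 2 at (0,1):
1 1 1 1 0
1 1 1 0 0
1 1 1 0 1

After press 3 at (0,2):
1 0 0 0 0
1 1 0 0 0
1 1 1 0 1

After press 4 at (0,3):
1 0 1 1 1
1 1 0 1 0
1 1 1 0 1

After press 5 at (0,3):
1 0 0 0 0
1 1 0 0 0
1 1 1 0 1

After press 6 at (2,3):
1 0 0 0 0
1 1 0 1 0
1 1 0 1 0

Lights still on: 7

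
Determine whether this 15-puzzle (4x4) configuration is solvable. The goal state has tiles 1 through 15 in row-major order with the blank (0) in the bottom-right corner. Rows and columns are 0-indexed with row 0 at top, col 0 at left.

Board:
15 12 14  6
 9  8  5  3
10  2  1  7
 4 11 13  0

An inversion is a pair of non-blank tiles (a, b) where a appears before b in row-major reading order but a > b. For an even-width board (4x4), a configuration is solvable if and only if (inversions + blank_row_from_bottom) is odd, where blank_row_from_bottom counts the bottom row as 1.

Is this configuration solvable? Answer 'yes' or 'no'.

Answer: no

Derivation:
Inversions: 67
Blank is in row 3 (0-indexed from top), which is row 1 counting from the bottom (bottom = 1).
67 + 1 = 68, which is even, so the puzzle is not solvable.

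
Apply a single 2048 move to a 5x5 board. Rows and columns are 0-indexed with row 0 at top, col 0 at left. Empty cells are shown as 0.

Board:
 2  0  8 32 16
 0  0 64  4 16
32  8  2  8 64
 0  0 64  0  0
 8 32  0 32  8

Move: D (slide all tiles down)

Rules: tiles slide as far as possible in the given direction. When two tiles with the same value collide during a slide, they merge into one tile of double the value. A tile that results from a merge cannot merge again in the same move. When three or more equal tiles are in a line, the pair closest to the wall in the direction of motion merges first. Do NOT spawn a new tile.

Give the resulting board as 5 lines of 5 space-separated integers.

Slide down:
col 0: [2, 0, 32, 0, 8] -> [0, 0, 2, 32, 8]
col 1: [0, 0, 8, 0, 32] -> [0, 0, 0, 8, 32]
col 2: [8, 64, 2, 64, 0] -> [0, 8, 64, 2, 64]
col 3: [32, 4, 8, 0, 32] -> [0, 32, 4, 8, 32]
col 4: [16, 16, 64, 0, 8] -> [0, 0, 32, 64, 8]

Answer:  0  0  0  0  0
 0  0  8 32  0
 2  0 64  4 32
32  8  2  8 64
 8 32 64 32  8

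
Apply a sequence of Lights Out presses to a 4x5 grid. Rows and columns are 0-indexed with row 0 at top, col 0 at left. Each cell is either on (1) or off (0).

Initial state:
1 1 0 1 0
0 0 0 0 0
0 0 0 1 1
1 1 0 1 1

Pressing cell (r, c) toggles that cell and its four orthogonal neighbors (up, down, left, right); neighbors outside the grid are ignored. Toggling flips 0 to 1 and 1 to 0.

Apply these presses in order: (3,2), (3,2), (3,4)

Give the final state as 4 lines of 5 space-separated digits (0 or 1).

After press 1 at (3,2):
1 1 0 1 0
0 0 0 0 0
0 0 1 1 1
1 0 1 0 1

After press 2 at (3,2):
1 1 0 1 0
0 0 0 0 0
0 0 0 1 1
1 1 0 1 1

After press 3 at (3,4):
1 1 0 1 0
0 0 0 0 0
0 0 0 1 0
1 1 0 0 0

Answer: 1 1 0 1 0
0 0 0 0 0
0 0 0 1 0
1 1 0 0 0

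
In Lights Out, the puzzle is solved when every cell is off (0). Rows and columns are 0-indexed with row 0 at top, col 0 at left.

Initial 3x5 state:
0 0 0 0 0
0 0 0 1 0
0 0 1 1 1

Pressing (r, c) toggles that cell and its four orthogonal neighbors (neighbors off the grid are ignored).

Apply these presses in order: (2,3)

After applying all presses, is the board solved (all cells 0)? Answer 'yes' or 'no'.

Answer: yes

Derivation:
After press 1 at (2,3):
0 0 0 0 0
0 0 0 0 0
0 0 0 0 0

Lights still on: 0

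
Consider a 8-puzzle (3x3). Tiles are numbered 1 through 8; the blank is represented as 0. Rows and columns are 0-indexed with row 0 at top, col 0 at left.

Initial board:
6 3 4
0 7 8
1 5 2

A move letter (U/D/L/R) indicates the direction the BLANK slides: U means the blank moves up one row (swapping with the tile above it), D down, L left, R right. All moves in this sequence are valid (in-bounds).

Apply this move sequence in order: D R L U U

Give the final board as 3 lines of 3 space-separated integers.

After move 1 (D):
6 3 4
1 7 8
0 5 2

After move 2 (R):
6 3 4
1 7 8
5 0 2

After move 3 (L):
6 3 4
1 7 8
0 5 2

After move 4 (U):
6 3 4
0 7 8
1 5 2

After move 5 (U):
0 3 4
6 7 8
1 5 2

Answer: 0 3 4
6 7 8
1 5 2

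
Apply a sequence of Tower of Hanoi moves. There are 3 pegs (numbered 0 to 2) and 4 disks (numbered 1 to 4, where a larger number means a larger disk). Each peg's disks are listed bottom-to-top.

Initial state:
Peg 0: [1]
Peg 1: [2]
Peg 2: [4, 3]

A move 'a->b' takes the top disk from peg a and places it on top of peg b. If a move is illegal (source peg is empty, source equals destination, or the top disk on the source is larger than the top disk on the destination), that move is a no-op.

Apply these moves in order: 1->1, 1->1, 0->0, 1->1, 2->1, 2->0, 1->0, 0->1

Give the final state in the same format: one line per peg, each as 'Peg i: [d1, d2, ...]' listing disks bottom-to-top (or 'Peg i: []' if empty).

Answer: Peg 0: []
Peg 1: [2, 1]
Peg 2: [4, 3]

Derivation:
After move 1 (1->1):
Peg 0: [1]
Peg 1: [2]
Peg 2: [4, 3]

After move 2 (1->1):
Peg 0: [1]
Peg 1: [2]
Peg 2: [4, 3]

After move 3 (0->0):
Peg 0: [1]
Peg 1: [2]
Peg 2: [4, 3]

After move 4 (1->1):
Peg 0: [1]
Peg 1: [2]
Peg 2: [4, 3]

After move 5 (2->1):
Peg 0: [1]
Peg 1: [2]
Peg 2: [4, 3]

After move 6 (2->0):
Peg 0: [1]
Peg 1: [2]
Peg 2: [4, 3]

After move 7 (1->0):
Peg 0: [1]
Peg 1: [2]
Peg 2: [4, 3]

After move 8 (0->1):
Peg 0: []
Peg 1: [2, 1]
Peg 2: [4, 3]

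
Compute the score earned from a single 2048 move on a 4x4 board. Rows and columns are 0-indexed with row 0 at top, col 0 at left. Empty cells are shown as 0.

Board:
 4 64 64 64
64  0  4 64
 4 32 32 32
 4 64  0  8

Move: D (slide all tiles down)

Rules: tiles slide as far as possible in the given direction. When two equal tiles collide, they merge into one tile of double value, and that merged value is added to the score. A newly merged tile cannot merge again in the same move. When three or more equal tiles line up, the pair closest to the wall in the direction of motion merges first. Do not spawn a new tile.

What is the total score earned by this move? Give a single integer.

Slide down:
col 0: [4, 64, 4, 4] -> [0, 4, 64, 8]  score +8 (running 8)
col 1: [64, 0, 32, 64] -> [0, 64, 32, 64]  score +0 (running 8)
col 2: [64, 4, 32, 0] -> [0, 64, 4, 32]  score +0 (running 8)
col 3: [64, 64, 32, 8] -> [0, 128, 32, 8]  score +128 (running 136)
Board after move:
  0   0   0   0
  4  64  64 128
 64  32   4  32
  8  64  32   8

Answer: 136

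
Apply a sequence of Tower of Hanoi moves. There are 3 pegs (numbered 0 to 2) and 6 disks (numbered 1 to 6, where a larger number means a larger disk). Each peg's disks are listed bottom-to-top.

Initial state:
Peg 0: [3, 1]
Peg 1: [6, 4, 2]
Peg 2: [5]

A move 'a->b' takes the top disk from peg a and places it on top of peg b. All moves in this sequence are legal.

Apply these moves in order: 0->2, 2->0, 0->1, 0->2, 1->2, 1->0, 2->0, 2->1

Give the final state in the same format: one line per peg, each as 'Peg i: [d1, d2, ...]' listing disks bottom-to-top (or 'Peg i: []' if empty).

Answer: Peg 0: [2, 1]
Peg 1: [6, 4, 3]
Peg 2: [5]

Derivation:
After move 1 (0->2):
Peg 0: [3]
Peg 1: [6, 4, 2]
Peg 2: [5, 1]

After move 2 (2->0):
Peg 0: [3, 1]
Peg 1: [6, 4, 2]
Peg 2: [5]

After move 3 (0->1):
Peg 0: [3]
Peg 1: [6, 4, 2, 1]
Peg 2: [5]

After move 4 (0->2):
Peg 0: []
Peg 1: [6, 4, 2, 1]
Peg 2: [5, 3]

After move 5 (1->2):
Peg 0: []
Peg 1: [6, 4, 2]
Peg 2: [5, 3, 1]

After move 6 (1->0):
Peg 0: [2]
Peg 1: [6, 4]
Peg 2: [5, 3, 1]

After move 7 (2->0):
Peg 0: [2, 1]
Peg 1: [6, 4]
Peg 2: [5, 3]

After move 8 (2->1):
Peg 0: [2, 1]
Peg 1: [6, 4, 3]
Peg 2: [5]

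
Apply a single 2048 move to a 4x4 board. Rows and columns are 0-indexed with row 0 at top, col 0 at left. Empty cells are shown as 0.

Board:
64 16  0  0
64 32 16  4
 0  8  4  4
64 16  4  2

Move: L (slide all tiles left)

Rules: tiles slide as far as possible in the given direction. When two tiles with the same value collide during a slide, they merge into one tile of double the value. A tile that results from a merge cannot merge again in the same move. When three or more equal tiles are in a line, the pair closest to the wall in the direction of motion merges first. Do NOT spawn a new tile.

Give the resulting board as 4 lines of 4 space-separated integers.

Answer: 64 16  0  0
64 32 16  4
 8  8  0  0
64 16  4  2

Derivation:
Slide left:
row 0: [64, 16, 0, 0] -> [64, 16, 0, 0]
row 1: [64, 32, 16, 4] -> [64, 32, 16, 4]
row 2: [0, 8, 4, 4] -> [8, 8, 0, 0]
row 3: [64, 16, 4, 2] -> [64, 16, 4, 2]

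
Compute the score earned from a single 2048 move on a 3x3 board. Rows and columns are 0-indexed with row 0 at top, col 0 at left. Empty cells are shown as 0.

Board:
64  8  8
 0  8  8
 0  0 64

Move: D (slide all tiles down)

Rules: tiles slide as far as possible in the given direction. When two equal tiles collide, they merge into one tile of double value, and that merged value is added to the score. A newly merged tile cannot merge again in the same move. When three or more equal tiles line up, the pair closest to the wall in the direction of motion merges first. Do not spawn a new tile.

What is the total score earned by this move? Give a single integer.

Answer: 32

Derivation:
Slide down:
col 0: [64, 0, 0] -> [0, 0, 64]  score +0 (running 0)
col 1: [8, 8, 0] -> [0, 0, 16]  score +16 (running 16)
col 2: [8, 8, 64] -> [0, 16, 64]  score +16 (running 32)
Board after move:
 0  0  0
 0  0 16
64 16 64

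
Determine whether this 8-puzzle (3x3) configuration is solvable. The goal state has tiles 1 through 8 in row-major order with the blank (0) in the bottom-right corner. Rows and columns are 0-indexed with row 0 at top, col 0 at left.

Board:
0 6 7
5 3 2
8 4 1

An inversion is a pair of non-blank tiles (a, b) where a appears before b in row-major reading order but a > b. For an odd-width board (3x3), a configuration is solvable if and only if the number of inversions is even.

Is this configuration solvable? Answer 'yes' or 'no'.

Answer: yes

Derivation:
Inversions (pairs i<j in row-major order where tile[i] > tile[j] > 0): 20
20 is even, so the puzzle is solvable.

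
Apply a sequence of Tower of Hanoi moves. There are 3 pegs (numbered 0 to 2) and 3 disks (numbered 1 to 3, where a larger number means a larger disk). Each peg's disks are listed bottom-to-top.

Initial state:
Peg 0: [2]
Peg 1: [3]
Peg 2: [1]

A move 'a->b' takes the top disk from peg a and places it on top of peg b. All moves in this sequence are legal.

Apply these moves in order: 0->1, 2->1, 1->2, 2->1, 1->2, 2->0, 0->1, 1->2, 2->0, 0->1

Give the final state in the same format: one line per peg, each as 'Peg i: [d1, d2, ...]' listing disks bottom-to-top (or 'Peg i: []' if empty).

Answer: Peg 0: []
Peg 1: [3, 2, 1]
Peg 2: []

Derivation:
After move 1 (0->1):
Peg 0: []
Peg 1: [3, 2]
Peg 2: [1]

After move 2 (2->1):
Peg 0: []
Peg 1: [3, 2, 1]
Peg 2: []

After move 3 (1->2):
Peg 0: []
Peg 1: [3, 2]
Peg 2: [1]

After move 4 (2->1):
Peg 0: []
Peg 1: [3, 2, 1]
Peg 2: []

After move 5 (1->2):
Peg 0: []
Peg 1: [3, 2]
Peg 2: [1]

After move 6 (2->0):
Peg 0: [1]
Peg 1: [3, 2]
Peg 2: []

After move 7 (0->1):
Peg 0: []
Peg 1: [3, 2, 1]
Peg 2: []

After move 8 (1->2):
Peg 0: []
Peg 1: [3, 2]
Peg 2: [1]

After move 9 (2->0):
Peg 0: [1]
Peg 1: [3, 2]
Peg 2: []

After move 10 (0->1):
Peg 0: []
Peg 1: [3, 2, 1]
Peg 2: []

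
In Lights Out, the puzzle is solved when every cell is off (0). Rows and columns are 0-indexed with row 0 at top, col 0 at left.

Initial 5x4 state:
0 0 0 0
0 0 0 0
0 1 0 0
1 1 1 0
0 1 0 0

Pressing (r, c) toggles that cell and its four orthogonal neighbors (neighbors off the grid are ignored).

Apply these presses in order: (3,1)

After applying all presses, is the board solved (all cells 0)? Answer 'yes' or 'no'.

Answer: yes

Derivation:
After press 1 at (3,1):
0 0 0 0
0 0 0 0
0 0 0 0
0 0 0 0
0 0 0 0

Lights still on: 0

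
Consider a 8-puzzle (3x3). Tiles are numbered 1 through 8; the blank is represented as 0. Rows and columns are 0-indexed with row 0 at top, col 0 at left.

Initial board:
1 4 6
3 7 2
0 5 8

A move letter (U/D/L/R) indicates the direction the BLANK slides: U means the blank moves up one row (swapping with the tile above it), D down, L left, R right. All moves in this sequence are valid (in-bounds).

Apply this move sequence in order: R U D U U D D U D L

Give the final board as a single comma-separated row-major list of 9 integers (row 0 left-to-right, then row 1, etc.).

After move 1 (R):
1 4 6
3 7 2
5 0 8

After move 2 (U):
1 4 6
3 0 2
5 7 8

After move 3 (D):
1 4 6
3 7 2
5 0 8

After move 4 (U):
1 4 6
3 0 2
5 7 8

After move 5 (U):
1 0 6
3 4 2
5 7 8

After move 6 (D):
1 4 6
3 0 2
5 7 8

After move 7 (D):
1 4 6
3 7 2
5 0 8

After move 8 (U):
1 4 6
3 0 2
5 7 8

After move 9 (D):
1 4 6
3 7 2
5 0 8

After move 10 (L):
1 4 6
3 7 2
0 5 8

Answer: 1, 4, 6, 3, 7, 2, 0, 5, 8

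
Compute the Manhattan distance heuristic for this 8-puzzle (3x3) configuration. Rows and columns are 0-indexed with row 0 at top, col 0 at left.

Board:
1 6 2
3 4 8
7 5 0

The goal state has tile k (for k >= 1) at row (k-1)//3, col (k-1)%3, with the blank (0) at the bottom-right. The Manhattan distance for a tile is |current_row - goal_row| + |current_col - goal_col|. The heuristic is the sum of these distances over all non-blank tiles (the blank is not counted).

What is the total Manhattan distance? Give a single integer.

Tile 1: (0,0)->(0,0) = 0
Tile 6: (0,1)->(1,2) = 2
Tile 2: (0,2)->(0,1) = 1
Tile 3: (1,0)->(0,2) = 3
Tile 4: (1,1)->(1,0) = 1
Tile 8: (1,2)->(2,1) = 2
Tile 7: (2,0)->(2,0) = 0
Tile 5: (2,1)->(1,1) = 1
Sum: 0 + 2 + 1 + 3 + 1 + 2 + 0 + 1 = 10

Answer: 10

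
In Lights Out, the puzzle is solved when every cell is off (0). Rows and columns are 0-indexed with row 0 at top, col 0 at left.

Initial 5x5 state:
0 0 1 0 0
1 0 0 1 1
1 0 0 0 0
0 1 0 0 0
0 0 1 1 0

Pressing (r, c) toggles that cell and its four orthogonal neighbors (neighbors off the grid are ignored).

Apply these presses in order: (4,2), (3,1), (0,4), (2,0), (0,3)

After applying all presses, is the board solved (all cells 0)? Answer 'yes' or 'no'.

After press 1 at (4,2):
0 0 1 0 0
1 0 0 1 1
1 0 0 0 0
0 1 1 0 0
0 1 0 0 0

After press 2 at (3,1):
0 0 1 0 0
1 0 0 1 1
1 1 0 0 0
1 0 0 0 0
0 0 0 0 0

After press 3 at (0,4):
0 0 1 1 1
1 0 0 1 0
1 1 0 0 0
1 0 0 0 0
0 0 0 0 0

After press 4 at (2,0):
0 0 1 1 1
0 0 0 1 0
0 0 0 0 0
0 0 0 0 0
0 0 0 0 0

After press 5 at (0,3):
0 0 0 0 0
0 0 0 0 0
0 0 0 0 0
0 0 0 0 0
0 0 0 0 0

Lights still on: 0

Answer: yes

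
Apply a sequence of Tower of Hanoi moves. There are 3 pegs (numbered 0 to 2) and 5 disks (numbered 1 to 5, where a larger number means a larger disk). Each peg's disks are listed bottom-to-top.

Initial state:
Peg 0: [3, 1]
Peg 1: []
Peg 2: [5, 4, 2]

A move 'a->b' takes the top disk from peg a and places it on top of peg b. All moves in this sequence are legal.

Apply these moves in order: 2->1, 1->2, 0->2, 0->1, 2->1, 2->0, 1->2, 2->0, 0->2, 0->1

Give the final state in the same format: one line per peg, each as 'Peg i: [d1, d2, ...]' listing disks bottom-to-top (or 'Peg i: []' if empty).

After move 1 (2->1):
Peg 0: [3, 1]
Peg 1: [2]
Peg 2: [5, 4]

After move 2 (1->2):
Peg 0: [3, 1]
Peg 1: []
Peg 2: [5, 4, 2]

After move 3 (0->2):
Peg 0: [3]
Peg 1: []
Peg 2: [5, 4, 2, 1]

After move 4 (0->1):
Peg 0: []
Peg 1: [3]
Peg 2: [5, 4, 2, 1]

After move 5 (2->1):
Peg 0: []
Peg 1: [3, 1]
Peg 2: [5, 4, 2]

After move 6 (2->0):
Peg 0: [2]
Peg 1: [3, 1]
Peg 2: [5, 4]

After move 7 (1->2):
Peg 0: [2]
Peg 1: [3]
Peg 2: [5, 4, 1]

After move 8 (2->0):
Peg 0: [2, 1]
Peg 1: [3]
Peg 2: [5, 4]

After move 9 (0->2):
Peg 0: [2]
Peg 1: [3]
Peg 2: [5, 4, 1]

After move 10 (0->1):
Peg 0: []
Peg 1: [3, 2]
Peg 2: [5, 4, 1]

Answer: Peg 0: []
Peg 1: [3, 2]
Peg 2: [5, 4, 1]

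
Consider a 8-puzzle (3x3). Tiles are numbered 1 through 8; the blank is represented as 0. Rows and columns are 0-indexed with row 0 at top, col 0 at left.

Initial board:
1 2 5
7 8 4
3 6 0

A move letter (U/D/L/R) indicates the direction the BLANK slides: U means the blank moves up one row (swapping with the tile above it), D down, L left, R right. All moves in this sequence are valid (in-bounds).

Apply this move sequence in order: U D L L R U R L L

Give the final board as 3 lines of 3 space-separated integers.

After move 1 (U):
1 2 5
7 8 0
3 6 4

After move 2 (D):
1 2 5
7 8 4
3 6 0

After move 3 (L):
1 2 5
7 8 4
3 0 6

After move 4 (L):
1 2 5
7 8 4
0 3 6

After move 5 (R):
1 2 5
7 8 4
3 0 6

After move 6 (U):
1 2 5
7 0 4
3 8 6

After move 7 (R):
1 2 5
7 4 0
3 8 6

After move 8 (L):
1 2 5
7 0 4
3 8 6

After move 9 (L):
1 2 5
0 7 4
3 8 6

Answer: 1 2 5
0 7 4
3 8 6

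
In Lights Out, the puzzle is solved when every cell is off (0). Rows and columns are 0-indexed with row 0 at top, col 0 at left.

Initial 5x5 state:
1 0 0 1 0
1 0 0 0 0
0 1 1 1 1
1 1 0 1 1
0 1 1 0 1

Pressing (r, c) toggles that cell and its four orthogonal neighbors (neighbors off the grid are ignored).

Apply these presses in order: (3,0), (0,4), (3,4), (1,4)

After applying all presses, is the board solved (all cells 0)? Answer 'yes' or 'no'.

Answer: no

Derivation:
After press 1 at (3,0):
1 0 0 1 0
1 0 0 0 0
1 1 1 1 1
0 0 0 1 1
1 1 1 0 1

After press 2 at (0,4):
1 0 0 0 1
1 0 0 0 1
1 1 1 1 1
0 0 0 1 1
1 1 1 0 1

After press 3 at (3,4):
1 0 0 0 1
1 0 0 0 1
1 1 1 1 0
0 0 0 0 0
1 1 1 0 0

After press 4 at (1,4):
1 0 0 0 0
1 0 0 1 0
1 1 1 1 1
0 0 0 0 0
1 1 1 0 0

Lights still on: 11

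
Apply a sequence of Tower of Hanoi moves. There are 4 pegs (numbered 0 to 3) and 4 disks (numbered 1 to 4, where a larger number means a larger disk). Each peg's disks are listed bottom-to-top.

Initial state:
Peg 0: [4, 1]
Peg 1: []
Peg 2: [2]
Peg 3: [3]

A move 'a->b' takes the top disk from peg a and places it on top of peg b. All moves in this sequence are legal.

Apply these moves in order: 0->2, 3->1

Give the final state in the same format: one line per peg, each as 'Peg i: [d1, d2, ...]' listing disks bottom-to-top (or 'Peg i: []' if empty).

After move 1 (0->2):
Peg 0: [4]
Peg 1: []
Peg 2: [2, 1]
Peg 3: [3]

After move 2 (3->1):
Peg 0: [4]
Peg 1: [3]
Peg 2: [2, 1]
Peg 3: []

Answer: Peg 0: [4]
Peg 1: [3]
Peg 2: [2, 1]
Peg 3: []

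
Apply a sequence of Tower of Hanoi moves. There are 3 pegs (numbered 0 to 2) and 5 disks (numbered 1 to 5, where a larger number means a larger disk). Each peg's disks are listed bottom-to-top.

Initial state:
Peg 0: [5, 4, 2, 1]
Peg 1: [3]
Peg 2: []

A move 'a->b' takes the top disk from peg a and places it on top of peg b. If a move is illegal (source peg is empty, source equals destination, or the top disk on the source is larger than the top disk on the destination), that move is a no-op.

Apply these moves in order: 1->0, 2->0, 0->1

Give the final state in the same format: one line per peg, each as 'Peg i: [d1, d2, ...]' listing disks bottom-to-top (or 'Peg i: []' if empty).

After move 1 (1->0):
Peg 0: [5, 4, 2, 1]
Peg 1: [3]
Peg 2: []

After move 2 (2->0):
Peg 0: [5, 4, 2, 1]
Peg 1: [3]
Peg 2: []

After move 3 (0->1):
Peg 0: [5, 4, 2]
Peg 1: [3, 1]
Peg 2: []

Answer: Peg 0: [5, 4, 2]
Peg 1: [3, 1]
Peg 2: []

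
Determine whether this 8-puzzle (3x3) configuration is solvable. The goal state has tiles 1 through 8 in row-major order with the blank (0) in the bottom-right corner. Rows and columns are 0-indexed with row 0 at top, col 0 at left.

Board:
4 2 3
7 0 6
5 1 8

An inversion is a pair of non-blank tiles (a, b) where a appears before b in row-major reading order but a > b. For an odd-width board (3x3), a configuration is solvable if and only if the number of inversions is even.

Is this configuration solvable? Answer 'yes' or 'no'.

Inversions (pairs i<j in row-major order where tile[i] > tile[j] > 0): 11
11 is odd, so the puzzle is not solvable.

Answer: no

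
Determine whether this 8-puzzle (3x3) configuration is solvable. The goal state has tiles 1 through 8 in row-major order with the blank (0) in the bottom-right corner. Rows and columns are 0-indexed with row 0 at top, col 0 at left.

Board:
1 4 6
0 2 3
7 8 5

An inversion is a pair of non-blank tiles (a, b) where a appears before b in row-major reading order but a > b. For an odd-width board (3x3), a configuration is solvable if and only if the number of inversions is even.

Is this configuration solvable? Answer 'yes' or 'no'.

Answer: no

Derivation:
Inversions (pairs i<j in row-major order where tile[i] > tile[j] > 0): 7
7 is odd, so the puzzle is not solvable.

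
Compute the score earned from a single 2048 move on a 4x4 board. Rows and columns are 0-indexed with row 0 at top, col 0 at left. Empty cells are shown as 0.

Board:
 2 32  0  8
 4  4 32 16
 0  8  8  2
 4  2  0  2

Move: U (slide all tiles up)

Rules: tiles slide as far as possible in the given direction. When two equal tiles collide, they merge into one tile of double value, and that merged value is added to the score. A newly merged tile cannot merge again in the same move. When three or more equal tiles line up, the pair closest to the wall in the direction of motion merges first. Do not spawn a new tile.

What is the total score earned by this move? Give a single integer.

Slide up:
col 0: [2, 4, 0, 4] -> [2, 8, 0, 0]  score +8 (running 8)
col 1: [32, 4, 8, 2] -> [32, 4, 8, 2]  score +0 (running 8)
col 2: [0, 32, 8, 0] -> [32, 8, 0, 0]  score +0 (running 8)
col 3: [8, 16, 2, 2] -> [8, 16, 4, 0]  score +4 (running 12)
Board after move:
 2 32 32  8
 8  4  8 16
 0  8  0  4
 0  2  0  0

Answer: 12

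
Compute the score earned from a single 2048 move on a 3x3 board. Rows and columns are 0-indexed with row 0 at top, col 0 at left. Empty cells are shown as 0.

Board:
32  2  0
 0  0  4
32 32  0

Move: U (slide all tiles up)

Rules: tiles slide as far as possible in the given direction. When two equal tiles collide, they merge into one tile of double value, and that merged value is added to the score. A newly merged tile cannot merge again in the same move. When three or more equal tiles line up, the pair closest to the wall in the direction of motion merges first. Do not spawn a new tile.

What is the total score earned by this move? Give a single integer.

Answer: 64

Derivation:
Slide up:
col 0: [32, 0, 32] -> [64, 0, 0]  score +64 (running 64)
col 1: [2, 0, 32] -> [2, 32, 0]  score +0 (running 64)
col 2: [0, 4, 0] -> [4, 0, 0]  score +0 (running 64)
Board after move:
64  2  4
 0 32  0
 0  0  0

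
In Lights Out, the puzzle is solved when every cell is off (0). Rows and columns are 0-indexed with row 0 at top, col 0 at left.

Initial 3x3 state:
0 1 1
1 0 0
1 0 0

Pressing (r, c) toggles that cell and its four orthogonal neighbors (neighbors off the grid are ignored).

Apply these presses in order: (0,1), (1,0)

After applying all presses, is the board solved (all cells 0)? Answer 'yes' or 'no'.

After press 1 at (0,1):
1 0 0
1 1 0
1 0 0

After press 2 at (1,0):
0 0 0
0 0 0
0 0 0

Lights still on: 0

Answer: yes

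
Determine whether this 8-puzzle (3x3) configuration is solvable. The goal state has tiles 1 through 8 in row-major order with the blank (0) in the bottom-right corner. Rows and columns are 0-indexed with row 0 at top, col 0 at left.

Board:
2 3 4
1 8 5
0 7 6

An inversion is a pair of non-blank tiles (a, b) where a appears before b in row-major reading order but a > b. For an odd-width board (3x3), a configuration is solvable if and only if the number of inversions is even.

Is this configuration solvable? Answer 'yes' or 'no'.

Inversions (pairs i<j in row-major order where tile[i] > tile[j] > 0): 7
7 is odd, so the puzzle is not solvable.

Answer: no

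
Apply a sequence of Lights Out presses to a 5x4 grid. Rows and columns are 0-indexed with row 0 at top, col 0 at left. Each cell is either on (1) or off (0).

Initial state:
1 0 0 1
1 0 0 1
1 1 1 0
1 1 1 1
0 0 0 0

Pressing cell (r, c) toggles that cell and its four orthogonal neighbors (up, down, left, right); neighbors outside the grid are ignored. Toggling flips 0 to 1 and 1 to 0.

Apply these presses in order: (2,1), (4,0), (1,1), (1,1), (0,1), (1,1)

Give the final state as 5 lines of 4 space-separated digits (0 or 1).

Answer: 0 0 1 1
0 1 1 1
0 1 0 0
0 0 1 1
1 1 0 0

Derivation:
After press 1 at (2,1):
1 0 0 1
1 1 0 1
0 0 0 0
1 0 1 1
0 0 0 0

After press 2 at (4,0):
1 0 0 1
1 1 0 1
0 0 0 0
0 0 1 1
1 1 0 0

After press 3 at (1,1):
1 1 0 1
0 0 1 1
0 1 0 0
0 0 1 1
1 1 0 0

After press 4 at (1,1):
1 0 0 1
1 1 0 1
0 0 0 0
0 0 1 1
1 1 0 0

After press 5 at (0,1):
0 1 1 1
1 0 0 1
0 0 0 0
0 0 1 1
1 1 0 0

After press 6 at (1,1):
0 0 1 1
0 1 1 1
0 1 0 0
0 0 1 1
1 1 0 0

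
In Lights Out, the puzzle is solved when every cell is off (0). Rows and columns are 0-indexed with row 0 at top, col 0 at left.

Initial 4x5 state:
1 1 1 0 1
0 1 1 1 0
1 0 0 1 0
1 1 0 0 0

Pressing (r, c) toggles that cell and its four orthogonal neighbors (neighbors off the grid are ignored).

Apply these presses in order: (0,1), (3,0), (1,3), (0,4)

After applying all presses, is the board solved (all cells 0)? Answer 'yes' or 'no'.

After press 1 at (0,1):
0 0 0 0 1
0 0 1 1 0
1 0 0 1 0
1 1 0 0 0

After press 2 at (3,0):
0 0 0 0 1
0 0 1 1 0
0 0 0 1 0
0 0 0 0 0

After press 3 at (1,3):
0 0 0 1 1
0 0 0 0 1
0 0 0 0 0
0 0 0 0 0

After press 4 at (0,4):
0 0 0 0 0
0 0 0 0 0
0 0 0 0 0
0 0 0 0 0

Lights still on: 0

Answer: yes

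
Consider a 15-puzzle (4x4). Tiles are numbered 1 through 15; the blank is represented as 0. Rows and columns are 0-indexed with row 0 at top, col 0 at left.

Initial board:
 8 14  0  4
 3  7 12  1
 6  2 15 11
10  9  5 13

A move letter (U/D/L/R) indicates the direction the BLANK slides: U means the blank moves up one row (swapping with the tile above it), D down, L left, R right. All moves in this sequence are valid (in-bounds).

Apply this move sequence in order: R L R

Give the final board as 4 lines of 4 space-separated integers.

After move 1 (R):
 8 14  4  0
 3  7 12  1
 6  2 15 11
10  9  5 13

After move 2 (L):
 8 14  0  4
 3  7 12  1
 6  2 15 11
10  9  5 13

After move 3 (R):
 8 14  4  0
 3  7 12  1
 6  2 15 11
10  9  5 13

Answer:  8 14  4  0
 3  7 12  1
 6  2 15 11
10  9  5 13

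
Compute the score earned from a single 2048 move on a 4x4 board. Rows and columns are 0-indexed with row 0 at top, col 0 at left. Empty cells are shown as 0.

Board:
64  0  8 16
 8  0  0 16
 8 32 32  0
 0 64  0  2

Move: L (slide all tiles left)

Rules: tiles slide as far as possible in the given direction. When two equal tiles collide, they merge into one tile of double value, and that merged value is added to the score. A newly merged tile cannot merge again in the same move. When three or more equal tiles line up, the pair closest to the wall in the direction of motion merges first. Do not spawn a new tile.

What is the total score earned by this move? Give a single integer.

Slide left:
row 0: [64, 0, 8, 16] -> [64, 8, 16, 0]  score +0 (running 0)
row 1: [8, 0, 0, 16] -> [8, 16, 0, 0]  score +0 (running 0)
row 2: [8, 32, 32, 0] -> [8, 64, 0, 0]  score +64 (running 64)
row 3: [0, 64, 0, 2] -> [64, 2, 0, 0]  score +0 (running 64)
Board after move:
64  8 16  0
 8 16  0  0
 8 64  0  0
64  2  0  0

Answer: 64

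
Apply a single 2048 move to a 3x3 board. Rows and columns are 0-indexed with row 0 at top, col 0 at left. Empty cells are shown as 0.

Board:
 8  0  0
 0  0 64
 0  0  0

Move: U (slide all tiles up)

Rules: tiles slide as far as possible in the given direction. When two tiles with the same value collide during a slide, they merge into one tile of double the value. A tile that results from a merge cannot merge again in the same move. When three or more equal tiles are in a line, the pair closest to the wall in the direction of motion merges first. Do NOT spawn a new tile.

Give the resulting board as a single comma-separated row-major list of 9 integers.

Slide up:
col 0: [8, 0, 0] -> [8, 0, 0]
col 1: [0, 0, 0] -> [0, 0, 0]
col 2: [0, 64, 0] -> [64, 0, 0]

Answer: 8, 0, 64, 0, 0, 0, 0, 0, 0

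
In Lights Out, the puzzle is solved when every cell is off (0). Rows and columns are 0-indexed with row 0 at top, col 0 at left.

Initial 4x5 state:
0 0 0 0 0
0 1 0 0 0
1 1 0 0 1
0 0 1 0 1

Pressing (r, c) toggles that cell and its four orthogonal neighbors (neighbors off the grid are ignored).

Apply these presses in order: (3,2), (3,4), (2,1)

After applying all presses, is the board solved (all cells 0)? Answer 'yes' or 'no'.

After press 1 at (3,2):
0 0 0 0 0
0 1 0 0 0
1 1 1 0 1
0 1 0 1 1

After press 2 at (3,4):
0 0 0 0 0
0 1 0 0 0
1 1 1 0 0
0 1 0 0 0

After press 3 at (2,1):
0 0 0 0 0
0 0 0 0 0
0 0 0 0 0
0 0 0 0 0

Lights still on: 0

Answer: yes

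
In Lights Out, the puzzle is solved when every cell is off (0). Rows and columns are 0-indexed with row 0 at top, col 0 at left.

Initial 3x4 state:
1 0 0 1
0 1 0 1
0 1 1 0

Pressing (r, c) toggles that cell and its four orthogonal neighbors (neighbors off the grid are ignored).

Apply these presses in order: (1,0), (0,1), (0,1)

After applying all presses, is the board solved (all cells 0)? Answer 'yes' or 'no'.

After press 1 at (1,0):
0 0 0 1
1 0 0 1
1 1 1 0

After press 2 at (0,1):
1 1 1 1
1 1 0 1
1 1 1 0

After press 3 at (0,1):
0 0 0 1
1 0 0 1
1 1 1 0

Lights still on: 6

Answer: no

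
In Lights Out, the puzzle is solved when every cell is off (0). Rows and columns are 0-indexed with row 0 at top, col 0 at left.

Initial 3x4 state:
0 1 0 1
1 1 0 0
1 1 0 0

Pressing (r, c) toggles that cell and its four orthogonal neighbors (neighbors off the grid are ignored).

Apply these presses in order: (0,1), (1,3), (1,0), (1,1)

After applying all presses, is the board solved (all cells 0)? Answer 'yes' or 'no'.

Answer: no

Derivation:
After press 1 at (0,1):
1 0 1 1
1 0 0 0
1 1 0 0

After press 2 at (1,3):
1 0 1 0
1 0 1 1
1 1 0 1

After press 3 at (1,0):
0 0 1 0
0 1 1 1
0 1 0 1

After press 4 at (1,1):
0 1 1 0
1 0 0 1
0 0 0 1

Lights still on: 5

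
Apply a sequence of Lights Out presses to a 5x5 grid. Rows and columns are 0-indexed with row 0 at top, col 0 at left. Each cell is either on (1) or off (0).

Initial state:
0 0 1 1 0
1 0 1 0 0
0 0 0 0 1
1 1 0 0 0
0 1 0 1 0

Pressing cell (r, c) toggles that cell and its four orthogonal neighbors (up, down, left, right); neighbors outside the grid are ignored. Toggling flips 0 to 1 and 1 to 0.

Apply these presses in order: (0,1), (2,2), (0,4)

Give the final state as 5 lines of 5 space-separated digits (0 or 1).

After press 1 at (0,1):
1 1 0 1 0
1 1 1 0 0
0 0 0 0 1
1 1 0 0 0
0 1 0 1 0

After press 2 at (2,2):
1 1 0 1 0
1 1 0 0 0
0 1 1 1 1
1 1 1 0 0
0 1 0 1 0

After press 3 at (0,4):
1 1 0 0 1
1 1 0 0 1
0 1 1 1 1
1 1 1 0 0
0 1 0 1 0

Answer: 1 1 0 0 1
1 1 0 0 1
0 1 1 1 1
1 1 1 0 0
0 1 0 1 0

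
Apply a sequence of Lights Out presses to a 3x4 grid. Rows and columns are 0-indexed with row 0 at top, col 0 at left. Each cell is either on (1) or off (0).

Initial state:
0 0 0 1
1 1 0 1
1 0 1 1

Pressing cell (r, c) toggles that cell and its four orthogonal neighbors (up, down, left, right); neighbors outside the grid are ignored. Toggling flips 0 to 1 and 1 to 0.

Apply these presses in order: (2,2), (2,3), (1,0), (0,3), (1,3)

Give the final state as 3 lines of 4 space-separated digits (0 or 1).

After press 1 at (2,2):
0 0 0 1
1 1 1 1
1 1 0 0

After press 2 at (2,3):
0 0 0 1
1 1 1 0
1 1 1 1

After press 3 at (1,0):
1 0 0 1
0 0 1 0
0 1 1 1

After press 4 at (0,3):
1 0 1 0
0 0 1 1
0 1 1 1

After press 5 at (1,3):
1 0 1 1
0 0 0 0
0 1 1 0

Answer: 1 0 1 1
0 0 0 0
0 1 1 0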